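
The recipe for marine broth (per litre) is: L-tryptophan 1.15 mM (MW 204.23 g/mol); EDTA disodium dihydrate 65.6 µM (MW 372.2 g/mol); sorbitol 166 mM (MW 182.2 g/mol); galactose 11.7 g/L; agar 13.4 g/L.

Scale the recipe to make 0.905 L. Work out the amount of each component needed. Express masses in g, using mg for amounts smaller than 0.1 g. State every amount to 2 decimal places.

Scale factor relative to 1 L: 0.905.
L-tryptophan: 1.15 mmol/L × 204.23 g/mol × 0.905 L ÷ 1000 = 0.21 g
EDTA disodium dihydrate: 65.6 µmol/L × 372.2 g/mol × 0.905 L ÷ 1000 = 22.10 mg
sorbitol: 166 mmol/L × 182.2 g/mol × 0.905 L ÷ 1000 = 27.37 g
galactose: 11.7 g/L × 0.905 L = 10.59 g
agar: 13.4 g/L × 0.905 L = 12.13 g

L-tryptophan 0.21 g; EDTA disodium dihydrate 22.10 mg; sorbitol 27.37 g; galactose 10.59 g; agar 12.13 g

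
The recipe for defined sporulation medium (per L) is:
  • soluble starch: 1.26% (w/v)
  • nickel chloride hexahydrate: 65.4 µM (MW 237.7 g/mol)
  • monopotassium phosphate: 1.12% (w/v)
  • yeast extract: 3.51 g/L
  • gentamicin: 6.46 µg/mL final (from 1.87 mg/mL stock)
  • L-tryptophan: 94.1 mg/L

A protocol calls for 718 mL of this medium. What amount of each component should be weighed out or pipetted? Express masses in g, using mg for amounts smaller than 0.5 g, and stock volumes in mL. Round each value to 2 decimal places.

Target volume = 718 mL = 0.718 L.
soluble starch: 1.26% w/v = 12.6 g/L → 12.6 × 0.718 L = 9.05 g
nickel chloride hexahydrate: 65.4 µmol/L × 237.7 g/mol × 0.718 L ÷ 1000 = 11.16 mg
monopotassium phosphate: 1.12% w/v = 11.2 g/L → 11.2 × 0.718 L = 8.04 g
yeast extract: 3.51 g/L × 0.718 L = 2.52 g
gentamicin: C1V1 = C2V2 → 6.46 µg/mL × 718 mL ÷ 1870 µg/mL = 2.48 mL
L-tryptophan: 94.1 mg/L × 0.718 L = 67.56 mg

soluble starch 9.05 g; nickel chloride hexahydrate 11.16 mg; monopotassium phosphate 8.04 g; yeast extract 2.52 g; gentamicin 2.48 mL; L-tryptophan 67.56 mg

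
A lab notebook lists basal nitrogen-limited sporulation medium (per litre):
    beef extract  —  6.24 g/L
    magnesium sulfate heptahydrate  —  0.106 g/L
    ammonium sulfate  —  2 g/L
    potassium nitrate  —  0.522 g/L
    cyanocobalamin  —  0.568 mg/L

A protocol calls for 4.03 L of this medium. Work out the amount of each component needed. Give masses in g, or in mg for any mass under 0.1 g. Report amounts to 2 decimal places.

beef extract 25.15 g; magnesium sulfate heptahydrate 0.43 g; ammonium sulfate 8.06 g; potassium nitrate 2.10 g; cyanocobalamin 2.29 mg

Working volume: 4.03 L.
beef extract: 6.24 g/L × 4.03 L = 25.15 g
magnesium sulfate heptahydrate: 0.106 g/L × 4.03 L = 0.43 g
ammonium sulfate: 2 g/L × 4.03 L = 8.06 g
potassium nitrate: 0.522 g/L × 4.03 L = 2.10 g
cyanocobalamin: 0.568 mg/L × 4.03 L = 2.29 mg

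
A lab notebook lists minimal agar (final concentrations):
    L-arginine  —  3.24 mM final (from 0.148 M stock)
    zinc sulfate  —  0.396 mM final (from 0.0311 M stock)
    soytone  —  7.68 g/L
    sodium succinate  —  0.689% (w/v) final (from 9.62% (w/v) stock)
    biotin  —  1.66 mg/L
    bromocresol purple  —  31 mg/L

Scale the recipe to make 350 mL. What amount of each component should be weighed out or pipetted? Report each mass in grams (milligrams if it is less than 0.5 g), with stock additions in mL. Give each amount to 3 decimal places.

Working volume: 350 mL = 0.35 L.
L-arginine: V = C2·V2/C1 = 3.24 mM × 350 mL ÷ 148 mM = 7.662 mL
zinc sulfate: dilute stock: 0.396 mM × 350 mL ÷ 31.1 mM = 4.457 mL
soytone: 7.68 g/L × 0.35 L = 2.688 g
sodium succinate: C1V1 = C2V2 → 0.689% ÷ 9.62% × 350 mL = 25.068 mL
biotin: 1.66 mg/L × 0.35 L = 0.581 mg
bromocresol purple: 31 mg/L × 0.35 L = 10.850 mg

L-arginine 7.662 mL; zinc sulfate 4.457 mL; soytone 2.688 g; sodium succinate 25.068 mL; biotin 0.581 mg; bromocresol purple 10.850 mg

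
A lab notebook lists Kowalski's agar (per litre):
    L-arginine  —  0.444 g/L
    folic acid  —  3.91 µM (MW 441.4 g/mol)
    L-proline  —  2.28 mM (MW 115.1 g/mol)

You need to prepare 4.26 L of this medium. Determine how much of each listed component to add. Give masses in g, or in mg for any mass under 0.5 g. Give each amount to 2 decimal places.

L-arginine 1.89 g; folic acid 7.35 mg; L-proline 1.12 g

Scale factor relative to 1 L: 4.26.
L-arginine: 0.444 g/L × 4.26 L = 1.89 g
folic acid: 3.91 µmol/L × 441.4 g/mol × 4.26 L ÷ 1000 = 7.35 mg
L-proline: 2.28 mmol/L × 115.1 g/mol × 4.26 L ÷ 1000 = 1.12 g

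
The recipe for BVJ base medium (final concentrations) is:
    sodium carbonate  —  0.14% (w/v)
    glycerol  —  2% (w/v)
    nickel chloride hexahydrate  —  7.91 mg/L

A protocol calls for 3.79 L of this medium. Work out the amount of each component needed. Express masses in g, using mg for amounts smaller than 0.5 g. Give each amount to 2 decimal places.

sodium carbonate 5.31 g; glycerol 75.80 g; nickel chloride hexahydrate 29.98 mg

Working volume: 3.79 L.
sodium carbonate: 0.14% w/v = 1.4 g/L → 1.4 × 3.79 L = 5.31 g
glycerol: 2% w/v = 20 g/L → 20 × 3.79 L = 75.80 g
nickel chloride hexahydrate: 7.91 mg/L × 3.79 L = 29.98 mg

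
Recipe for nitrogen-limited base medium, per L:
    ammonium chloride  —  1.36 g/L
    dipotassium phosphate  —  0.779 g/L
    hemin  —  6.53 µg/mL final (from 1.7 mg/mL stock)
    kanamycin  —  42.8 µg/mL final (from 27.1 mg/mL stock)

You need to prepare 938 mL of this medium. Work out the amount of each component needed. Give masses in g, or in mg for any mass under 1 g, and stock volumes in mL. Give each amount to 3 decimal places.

ammonium chloride 1.276 g; dipotassium phosphate 730.702 mg; hemin 3.603 mL; kanamycin 1.481 mL

Target volume = 938 mL = 0.938 L.
ammonium chloride: 1.36 g/L × 0.938 L = 1.276 g
dipotassium phosphate: 0.779 g/L × 0.938 L = 0.730702 g = 730.702 mg
hemin: dilute stock: 6.53 µg/mL × 938 mL ÷ 1700 µg/mL = 3.603 mL
kanamycin: C1V1 = C2V2 → 42.8 µg/mL × 938 mL ÷ 27100 µg/mL = 1.481 mL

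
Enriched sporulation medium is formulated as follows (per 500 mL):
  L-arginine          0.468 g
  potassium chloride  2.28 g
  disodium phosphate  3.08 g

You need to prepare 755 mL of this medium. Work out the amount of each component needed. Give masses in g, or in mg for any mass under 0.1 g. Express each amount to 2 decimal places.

Scale factor = 755 mL / 500 mL = 1.51.
L-arginine: 0.468 g × (755 mL / 500 mL) = 0.71 g
potassium chloride: 2.28 g × (755 mL / 500 mL) = 3.44 g
disodium phosphate: 3.08 g × (755 mL / 500 mL) = 4.65 g

L-arginine 0.71 g; potassium chloride 3.44 g; disodium phosphate 4.65 g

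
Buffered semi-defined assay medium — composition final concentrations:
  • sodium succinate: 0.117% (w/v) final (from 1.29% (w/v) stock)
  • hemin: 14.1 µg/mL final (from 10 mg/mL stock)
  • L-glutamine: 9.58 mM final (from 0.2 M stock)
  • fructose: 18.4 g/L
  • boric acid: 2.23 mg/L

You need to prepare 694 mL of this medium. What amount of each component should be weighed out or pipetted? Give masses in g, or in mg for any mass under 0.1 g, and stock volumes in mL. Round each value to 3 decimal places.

sodium succinate 62.944 mL; hemin 0.979 mL; L-glutamine 33.243 mL; fructose 12.770 g; boric acid 1.548 mg

Working volume: 694 mL = 0.694 L.
sodium succinate: V = C2·V2/C1 = 0.117% ÷ 1.29% × 694 mL = 62.944 mL
hemin: dilute stock: 14.1 µg/mL × 694 mL ÷ 10000 µg/mL = 0.979 mL
L-glutamine: dilute stock: 9.58 mM × 694 mL ÷ 200 mM = 33.243 mL
fructose: 18.4 g/L × 0.694 L = 12.770 g
boric acid: 2.23 mg/L × 0.694 L = 1.548 mg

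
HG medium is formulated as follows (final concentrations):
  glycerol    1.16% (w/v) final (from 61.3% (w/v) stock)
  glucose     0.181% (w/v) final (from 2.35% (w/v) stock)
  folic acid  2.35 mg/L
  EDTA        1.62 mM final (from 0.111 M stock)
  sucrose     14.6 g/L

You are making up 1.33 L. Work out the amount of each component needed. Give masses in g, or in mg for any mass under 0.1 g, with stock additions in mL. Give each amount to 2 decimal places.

Working volume: 1.33 L.
glycerol: dilute stock: 1.16% ÷ 61.3% × 1330 mL = 25.17 mL
glucose: C1V1 = C2V2 → 0.181% ÷ 2.35% × 1330 mL = 102.44 mL
folic acid: 2.35 mg/L × 1.33 L = 3.13 mg
EDTA: V = C2·V2/C1 = 1.62 mM × 1330 mL ÷ 111 mM = 19.41 mL
sucrose: 14.6 g/L × 1.33 L = 19.42 g

glycerol 25.17 mL; glucose 102.44 mL; folic acid 3.13 mg; EDTA 19.41 mL; sucrose 19.42 g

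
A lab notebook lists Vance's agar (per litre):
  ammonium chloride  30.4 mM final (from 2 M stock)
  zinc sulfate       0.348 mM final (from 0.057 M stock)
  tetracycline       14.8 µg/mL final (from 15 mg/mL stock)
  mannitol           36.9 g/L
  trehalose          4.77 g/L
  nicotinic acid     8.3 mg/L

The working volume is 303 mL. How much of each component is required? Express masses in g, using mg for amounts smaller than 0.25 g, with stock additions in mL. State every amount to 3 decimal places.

ammonium chloride 4.606 mL; zinc sulfate 1.850 mL; tetracycline 0.299 mL; mannitol 11.181 g; trehalose 1.445 g; nicotinic acid 2.515 mg

Scale factor relative to 1 L: 0.303.
ammonium chloride: dilute stock: 30.4 mM × 303 mL ÷ 2000 mM = 4.606 mL
zinc sulfate: dilute stock: 0.348 mM × 303 mL ÷ 57 mM = 1.850 mL
tetracycline: V = C2·V2/C1 = 14.8 µg/mL × 303 mL ÷ 15000 µg/mL = 0.299 mL
mannitol: 36.9 g/L × 0.303 L = 11.181 g
trehalose: 4.77 g/L × 0.303 L = 1.445 g
nicotinic acid: 8.3 mg/L × 0.303 L = 2.515 mg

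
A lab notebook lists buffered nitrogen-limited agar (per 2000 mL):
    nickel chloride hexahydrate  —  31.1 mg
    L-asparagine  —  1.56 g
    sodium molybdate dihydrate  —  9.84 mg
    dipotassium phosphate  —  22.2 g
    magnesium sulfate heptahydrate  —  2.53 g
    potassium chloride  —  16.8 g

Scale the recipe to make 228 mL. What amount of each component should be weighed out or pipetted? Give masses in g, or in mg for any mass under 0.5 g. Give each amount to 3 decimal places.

Ratio of target to recipe volume: 228 / 2000 = 0.114.
nickel chloride hexahydrate: 31.1 mg × (228 mL / 2000 mL) = 3.545 mg
L-asparagine: 1.56 g × (228 mL / 2000 mL) = 0.17784 g = 177.840 mg
sodium molybdate dihydrate: 9.84 mg × (228 mL / 2000 mL) = 1.122 mg
dipotassium phosphate: 22.2 g × (228 mL / 2000 mL) = 2.531 g
magnesium sulfate heptahydrate: 2.53 g × (228 mL / 2000 mL) = 0.28842 g = 288.420 mg
potassium chloride: 16.8 g × (228 mL / 2000 mL) = 1.915 g

nickel chloride hexahydrate 3.545 mg; L-asparagine 177.840 mg; sodium molybdate dihydrate 1.122 mg; dipotassium phosphate 2.531 g; magnesium sulfate heptahydrate 288.420 mg; potassium chloride 1.915 g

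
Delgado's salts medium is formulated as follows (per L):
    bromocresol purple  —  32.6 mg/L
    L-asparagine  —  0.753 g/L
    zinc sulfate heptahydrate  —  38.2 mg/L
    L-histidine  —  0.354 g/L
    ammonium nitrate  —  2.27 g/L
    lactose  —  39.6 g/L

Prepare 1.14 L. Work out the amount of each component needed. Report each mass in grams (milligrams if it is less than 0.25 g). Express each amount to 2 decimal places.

Scale factor relative to 1 L: 1.14.
bromocresol purple: 32.6 mg/L × 1.14 L = 37.16 mg
L-asparagine: 0.753 g/L × 1.14 L = 0.86 g
zinc sulfate heptahydrate: 38.2 mg/L × 1.14 L = 43.55 mg
L-histidine: 0.354 g/L × 1.14 L = 0.40 g
ammonium nitrate: 2.27 g/L × 1.14 L = 2.59 g
lactose: 39.6 g/L × 1.14 L = 45.14 g

bromocresol purple 37.16 mg; L-asparagine 0.86 g; zinc sulfate heptahydrate 43.55 mg; L-histidine 0.40 g; ammonium nitrate 2.59 g; lactose 45.14 g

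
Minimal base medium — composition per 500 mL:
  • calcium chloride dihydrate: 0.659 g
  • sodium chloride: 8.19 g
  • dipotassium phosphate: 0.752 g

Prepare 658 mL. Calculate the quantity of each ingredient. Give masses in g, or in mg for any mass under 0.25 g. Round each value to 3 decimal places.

Scale factor = 658 mL / 500 mL = 1.316.
calcium chloride dihydrate: 0.659 g × (658 mL / 500 mL) = 0.867 g
sodium chloride: 8.19 g × (658 mL / 500 mL) = 10.778 g
dipotassium phosphate: 0.752 g × (658 mL / 500 mL) = 0.990 g

calcium chloride dihydrate 0.867 g; sodium chloride 10.778 g; dipotassium phosphate 0.990 g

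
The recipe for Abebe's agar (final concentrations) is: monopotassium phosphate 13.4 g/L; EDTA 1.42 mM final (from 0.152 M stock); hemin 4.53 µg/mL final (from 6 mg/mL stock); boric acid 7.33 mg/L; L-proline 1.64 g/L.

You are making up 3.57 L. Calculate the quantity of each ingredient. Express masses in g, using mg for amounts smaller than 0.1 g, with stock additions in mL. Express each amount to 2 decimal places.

Working volume: 3.57 L.
monopotassium phosphate: 13.4 g/L × 3.57 L = 47.84 g
EDTA: dilute stock: 1.42 mM × 3570 mL ÷ 152 mM = 33.35 mL
hemin: C1V1 = C2V2 → 4.53 µg/mL × 3570 mL ÷ 6000 µg/mL = 2.70 mL
boric acid: 7.33 mg/L × 3.57 L = 26.17 mg
L-proline: 1.64 g/L × 3.57 L = 5.85 g

monopotassium phosphate 47.84 g; EDTA 33.35 mL; hemin 2.70 mL; boric acid 26.17 mg; L-proline 5.85 g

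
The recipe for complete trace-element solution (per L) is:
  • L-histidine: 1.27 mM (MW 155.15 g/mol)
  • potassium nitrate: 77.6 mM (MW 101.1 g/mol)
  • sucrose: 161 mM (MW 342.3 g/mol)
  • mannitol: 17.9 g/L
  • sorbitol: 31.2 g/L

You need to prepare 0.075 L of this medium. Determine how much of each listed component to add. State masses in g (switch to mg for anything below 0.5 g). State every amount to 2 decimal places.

L-histidine 14.78 mg; potassium nitrate 0.59 g; sucrose 4.13 g; mannitol 1.34 g; sorbitol 2.34 g

Scale factor relative to 1 L: 0.075.
L-histidine: 1.27 mmol/L × 155.15 mg/mmol × 0.075 L = 14.78 mg
potassium nitrate: 77.6 mmol/L × 101.1 g/mol × 0.075 L ÷ 1000 = 0.59 g
sucrose: 161 mmol/L × 342.3 g/mol × 0.075 L ÷ 1000 = 4.13 g
mannitol: 17.9 g/L × 0.075 L = 1.34 g
sorbitol: 31.2 g/L × 0.075 L = 2.34 g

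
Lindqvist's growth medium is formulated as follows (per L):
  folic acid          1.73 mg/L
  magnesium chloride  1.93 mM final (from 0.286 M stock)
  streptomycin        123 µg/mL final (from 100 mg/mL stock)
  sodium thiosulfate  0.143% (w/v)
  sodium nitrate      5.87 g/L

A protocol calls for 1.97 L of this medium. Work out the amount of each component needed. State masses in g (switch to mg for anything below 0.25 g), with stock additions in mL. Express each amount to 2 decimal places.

folic acid 3.41 mg; magnesium chloride 13.29 mL; streptomycin 2.42 mL; sodium thiosulfate 2.82 g; sodium nitrate 11.56 g

Working volume: 1.97 L.
folic acid: 1.73 mg/L × 1.97 L = 3.41 mg
magnesium chloride: dilute stock: 1.93 mM × 1970 mL ÷ 286 mM = 13.29 mL
streptomycin: dilute stock: 123 µg/mL × 1970 mL ÷ 100000 µg/mL = 2.42 mL
sodium thiosulfate: 0.143 g per 100 mL × 1970 mL ÷ 100 = 2.82 g
sodium nitrate: 5.87 g/L × 1.97 L = 11.56 g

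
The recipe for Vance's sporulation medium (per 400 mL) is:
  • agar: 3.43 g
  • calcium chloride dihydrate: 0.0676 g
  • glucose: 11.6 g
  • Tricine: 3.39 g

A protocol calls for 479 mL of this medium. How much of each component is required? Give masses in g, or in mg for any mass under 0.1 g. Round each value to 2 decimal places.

agar 4.11 g; calcium chloride dihydrate 80.95 mg; glucose 13.89 g; Tricine 4.06 g

Scale factor = 479 mL / 400 mL = 1.1975.
agar: 3.43 g × (479 mL / 400 mL) = 4.11 g
calcium chloride dihydrate: 0.0676 g × (479 mL / 400 mL) = 0.080951 g = 80.95 mg
glucose: 11.6 g × (479 mL / 400 mL) = 13.89 g
Tricine: 3.39 g × (479 mL / 400 mL) = 4.06 g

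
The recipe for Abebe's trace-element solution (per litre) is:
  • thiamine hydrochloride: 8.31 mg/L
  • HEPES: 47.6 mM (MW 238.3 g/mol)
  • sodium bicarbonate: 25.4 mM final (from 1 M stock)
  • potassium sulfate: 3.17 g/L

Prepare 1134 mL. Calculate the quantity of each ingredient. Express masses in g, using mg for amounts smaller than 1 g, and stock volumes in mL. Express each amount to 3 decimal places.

Target volume = 1134 mL = 1.134 L.
thiamine hydrochloride: 8.31 mg/L × 1.134 L = 9.424 mg
HEPES: 47.6 mmol/L × 238.3 g/mol × 1.134 L ÷ 1000 = 12.863 g
sodium bicarbonate: C1V1 = C2V2 → 25.4 mM × 1134 mL ÷ 1000 mM = 28.804 mL
potassium sulfate: 3.17 g/L × 1.134 L = 3.595 g

thiamine hydrochloride 9.424 mg; HEPES 12.863 g; sodium bicarbonate 28.804 mL; potassium sulfate 3.595 g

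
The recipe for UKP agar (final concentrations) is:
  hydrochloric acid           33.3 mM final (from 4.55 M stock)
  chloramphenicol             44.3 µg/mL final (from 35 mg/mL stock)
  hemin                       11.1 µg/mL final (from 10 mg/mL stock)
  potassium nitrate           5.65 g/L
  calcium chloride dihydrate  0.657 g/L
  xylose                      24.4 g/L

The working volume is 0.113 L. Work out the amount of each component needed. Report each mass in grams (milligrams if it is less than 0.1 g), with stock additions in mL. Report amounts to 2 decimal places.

Working volume: 0.113 L.
hydrochloric acid: V = C2·V2/C1 = 33.3 mM × 113 mL ÷ 4550 mM = 0.83 mL
chloramphenicol: dilute stock: 44.3 µg/mL × 113 mL ÷ 35000 µg/mL = 0.14 mL
hemin: V = C2·V2/C1 = 11.1 µg/mL × 113 mL ÷ 10000 µg/mL = 0.13 mL
potassium nitrate: 5.65 g/L × 0.113 L = 0.64 g
calcium chloride dihydrate: 0.657 g/L × 0.113 L = 0.074241 g = 74.24 mg
xylose: 24.4 g/L × 0.113 L = 2.76 g

hydrochloric acid 0.83 mL; chloramphenicol 0.14 mL; hemin 0.13 mL; potassium nitrate 0.64 g; calcium chloride dihydrate 74.24 mg; xylose 2.76 g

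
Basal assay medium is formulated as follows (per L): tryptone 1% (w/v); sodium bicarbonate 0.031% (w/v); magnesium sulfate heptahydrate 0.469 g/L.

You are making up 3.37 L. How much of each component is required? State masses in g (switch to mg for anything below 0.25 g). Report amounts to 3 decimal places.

Working volume: 3.37 L.
tryptone: 1% w/v = 10 g/L → 10 × 3.37 L = 33.700 g
sodium bicarbonate: 0.031 g per 100 mL × 3370 mL ÷ 100 = 1.045 g
magnesium sulfate heptahydrate: 0.469 g/L × 3.37 L = 1.581 g

tryptone 33.700 g; sodium bicarbonate 1.045 g; magnesium sulfate heptahydrate 1.581 g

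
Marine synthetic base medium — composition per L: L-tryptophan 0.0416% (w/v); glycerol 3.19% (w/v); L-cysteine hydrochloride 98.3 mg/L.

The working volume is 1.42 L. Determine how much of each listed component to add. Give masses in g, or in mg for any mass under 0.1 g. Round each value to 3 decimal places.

Scale factor relative to 1 L: 1.42.
L-tryptophan: 0.0416% w/v = 0.416 g/L → 0.416 × 1.42 L = 0.591 g
glycerol: 3.19% w/v = 31.9 g/L → 31.9 × 1.42 L = 45.298 g
L-cysteine hydrochloride: 98.3 mg/L × 1.42 L = 139.586 mg = 0.140 g

L-tryptophan 0.591 g; glycerol 45.298 g; L-cysteine hydrochloride 0.140 g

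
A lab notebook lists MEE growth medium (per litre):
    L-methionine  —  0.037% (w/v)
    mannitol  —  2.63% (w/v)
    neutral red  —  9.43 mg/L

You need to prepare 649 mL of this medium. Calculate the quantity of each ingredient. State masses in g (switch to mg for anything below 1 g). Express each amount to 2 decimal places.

Scale factor relative to 1 L: 0.649.
L-methionine: 0.037 g per 100 mL × 649 mL ÷ 100 = 0.24013 g = 240.13 mg
mannitol: 2.63 g per 100 mL × 649 mL ÷ 100 = 17.07 g
neutral red: 9.43 mg/L × 0.649 L = 6.12 mg

L-methionine 240.13 mg; mannitol 17.07 g; neutral red 6.12 mg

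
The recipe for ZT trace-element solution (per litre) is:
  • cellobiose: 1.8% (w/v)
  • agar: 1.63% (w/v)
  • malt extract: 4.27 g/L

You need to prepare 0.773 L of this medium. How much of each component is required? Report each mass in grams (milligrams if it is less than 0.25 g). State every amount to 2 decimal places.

cellobiose 13.91 g; agar 12.60 g; malt extract 3.30 g

Scale factor relative to 1 L: 0.773.
cellobiose: 1.8% w/v = 18 g/L → 18 × 0.773 L = 13.91 g
agar: 1.63 g per 100 mL × 773 mL ÷ 100 = 12.60 g
malt extract: 4.27 g/L × 0.773 L = 3.30 g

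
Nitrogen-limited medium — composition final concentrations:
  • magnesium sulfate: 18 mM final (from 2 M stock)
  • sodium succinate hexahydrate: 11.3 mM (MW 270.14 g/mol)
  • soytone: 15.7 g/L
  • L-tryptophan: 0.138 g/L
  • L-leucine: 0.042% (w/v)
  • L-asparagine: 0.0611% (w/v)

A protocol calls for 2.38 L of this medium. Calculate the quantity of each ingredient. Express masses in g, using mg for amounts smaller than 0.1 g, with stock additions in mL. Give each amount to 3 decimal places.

Working volume: 2.38 L.
magnesium sulfate: dilute stock: 18 mM × 2380 mL ÷ 2000 mM = 21.420 mL
sodium succinate hexahydrate: 11.3 mmol/L × 270.14 g/mol × 2.38 L ÷ 1000 = 7.265 g
soytone: 15.7 g/L × 2.38 L = 37.366 g
L-tryptophan: 0.138 g/L × 2.38 L = 0.328 g
L-leucine: 0.042% w/v = 0.42 g/L → 0.42 × 2.38 L = 1.000 g
L-asparagine: 0.0611% w/v = 0.611 g/L → 0.611 × 2.38 L = 1.454 g

magnesium sulfate 21.420 mL; sodium succinate hexahydrate 7.265 g; soytone 37.366 g; L-tryptophan 0.328 g; L-leucine 1.000 g; L-asparagine 1.454 g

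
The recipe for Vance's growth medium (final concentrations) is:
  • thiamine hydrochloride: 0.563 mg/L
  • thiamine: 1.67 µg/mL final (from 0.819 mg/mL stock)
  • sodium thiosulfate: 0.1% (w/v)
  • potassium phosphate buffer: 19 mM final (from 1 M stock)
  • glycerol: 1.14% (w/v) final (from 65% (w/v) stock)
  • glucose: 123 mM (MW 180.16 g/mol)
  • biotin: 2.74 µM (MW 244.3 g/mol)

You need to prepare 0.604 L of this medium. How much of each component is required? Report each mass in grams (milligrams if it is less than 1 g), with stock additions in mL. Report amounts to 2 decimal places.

Working volume: 0.604 L.
thiamine hydrochloride: 0.563 mg/L × 0.604 L = 0.34 mg
thiamine: dilute stock: 1.67 µg/mL × 604 mL ÷ 819 µg/mL = 1.23 mL
sodium thiosulfate: 0.1% w/v = 1 g/L → 1 × 0.604 L = 0.604 g = 604.00 mg
potassium phosphate buffer: dilute stock: 19 mM × 604 mL ÷ 1000 mM = 11.48 mL
glycerol: C1V1 = C2V2 → 1.14% ÷ 65% × 604 mL = 10.59 mL
glucose: 123 mmol/L × 180.16 g/mol × 0.604 L ÷ 1000 = 13.38 g
biotin: 2.74 µmol/L × 244.3 g/mol × 0.604 L ÷ 1000 = 0.40 mg

thiamine hydrochloride 0.34 mg; thiamine 1.23 mL; sodium thiosulfate 604.00 mg; potassium phosphate buffer 11.48 mL; glycerol 10.59 mL; glucose 13.38 g; biotin 0.40 mg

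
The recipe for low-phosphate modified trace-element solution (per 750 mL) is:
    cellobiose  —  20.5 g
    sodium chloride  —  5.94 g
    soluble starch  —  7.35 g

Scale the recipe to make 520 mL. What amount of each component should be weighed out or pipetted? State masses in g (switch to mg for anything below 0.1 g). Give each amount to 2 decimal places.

cellobiose 14.21 g; sodium chloride 4.12 g; soluble starch 5.10 g

Ratio of target to recipe volume: 520 / 750 = 0.693333.
cellobiose: 20.5 g × (520 mL / 750 mL) = 14.21 g
sodium chloride: 5.94 g × (520 mL / 750 mL) = 4.12 g
soluble starch: 7.35 g × (520 mL / 750 mL) = 5.10 g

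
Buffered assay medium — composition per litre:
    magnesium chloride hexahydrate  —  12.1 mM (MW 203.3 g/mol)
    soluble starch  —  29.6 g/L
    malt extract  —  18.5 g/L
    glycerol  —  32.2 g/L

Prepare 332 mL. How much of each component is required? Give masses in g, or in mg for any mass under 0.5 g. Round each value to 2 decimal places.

Target volume = 332 mL = 0.332 L.
magnesium chloride hexahydrate: 12.1 mmol/L × 203.3 g/mol × 0.332 L ÷ 1000 = 0.82 g
soluble starch: 29.6 g/L × 0.332 L = 9.83 g
malt extract: 18.5 g/L × 0.332 L = 6.14 g
glycerol: 32.2 g/L × 0.332 L = 10.69 g

magnesium chloride hexahydrate 0.82 g; soluble starch 9.83 g; malt extract 6.14 g; glycerol 10.69 g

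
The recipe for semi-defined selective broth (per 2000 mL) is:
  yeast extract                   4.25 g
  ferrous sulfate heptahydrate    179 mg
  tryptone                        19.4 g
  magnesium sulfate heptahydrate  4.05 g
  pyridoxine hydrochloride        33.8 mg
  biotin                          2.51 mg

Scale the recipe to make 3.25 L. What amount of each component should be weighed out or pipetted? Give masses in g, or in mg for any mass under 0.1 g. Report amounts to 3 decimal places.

Ratio of target to recipe volume: 3250 / 2000 = 1.625.
yeast extract: 4.25 g × (3250 mL / 2000 mL) = 6.906 g
ferrous sulfate heptahydrate: 179 mg × (3250 mL / 2000 mL) = 290.875 mg = 0.291 g
tryptone: 19.4 g × (3250 mL / 2000 mL) = 31.525 g
magnesium sulfate heptahydrate: 4.05 g × (3250 mL / 2000 mL) = 6.581 g
pyridoxine hydrochloride: 33.8 mg × (3250 mL / 2000 mL) = 54.925 mg
biotin: 2.51 mg × (3250 mL / 2000 mL) = 4.079 mg

yeast extract 6.906 g; ferrous sulfate heptahydrate 0.291 g; tryptone 31.525 g; magnesium sulfate heptahydrate 6.581 g; pyridoxine hydrochloride 54.925 mg; biotin 4.079 mg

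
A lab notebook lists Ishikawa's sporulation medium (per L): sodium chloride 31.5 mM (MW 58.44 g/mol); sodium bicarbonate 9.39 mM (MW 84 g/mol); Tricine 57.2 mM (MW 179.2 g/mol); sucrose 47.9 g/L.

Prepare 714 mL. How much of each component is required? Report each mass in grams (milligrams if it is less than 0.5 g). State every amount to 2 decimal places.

Working volume: 714 mL = 0.714 L.
sodium chloride: 31.5 mmol/L × 58.44 g/mol × 0.714 L ÷ 1000 = 1.31 g
sodium bicarbonate: 9.39 mmol/L × 84 g/mol × 0.714 L ÷ 1000 = 0.56 g
Tricine: 57.2 mmol/L × 179.2 g/mol × 0.714 L ÷ 1000 = 7.32 g
sucrose: 47.9 g/L × 0.714 L = 34.20 g

sodium chloride 1.31 g; sodium bicarbonate 0.56 g; Tricine 7.32 g; sucrose 34.20 g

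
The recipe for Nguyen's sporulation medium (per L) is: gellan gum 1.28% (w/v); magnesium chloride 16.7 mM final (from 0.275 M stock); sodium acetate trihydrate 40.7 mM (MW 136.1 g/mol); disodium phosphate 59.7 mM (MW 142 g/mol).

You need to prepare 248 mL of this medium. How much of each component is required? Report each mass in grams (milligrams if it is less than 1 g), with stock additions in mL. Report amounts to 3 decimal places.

gellan gum 3.174 g; magnesium chloride 15.060 mL; sodium acetate trihydrate 1.374 g; disodium phosphate 2.102 g

Scale factor relative to 1 L: 0.248.
gellan gum: 1.28 g per 100 mL × 248 mL ÷ 100 = 3.174 g
magnesium chloride: V = C2·V2/C1 = 16.7 mM × 248 mL ÷ 275 mM = 15.060 mL
sodium acetate trihydrate: 40.7 mmol/L × 136.1 g/mol × 0.248 L ÷ 1000 = 1.374 g
disodium phosphate: 59.7 mmol/L × 142 g/mol × 0.248 L ÷ 1000 = 2.102 g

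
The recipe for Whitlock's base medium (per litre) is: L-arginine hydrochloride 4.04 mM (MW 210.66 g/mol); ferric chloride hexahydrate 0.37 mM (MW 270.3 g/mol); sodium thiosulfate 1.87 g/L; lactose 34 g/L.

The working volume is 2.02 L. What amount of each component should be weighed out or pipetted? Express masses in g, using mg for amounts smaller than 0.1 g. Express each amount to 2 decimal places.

Working volume: 2.02 L.
L-arginine hydrochloride: 4.04 mmol/L × 210.66 g/mol × 2.02 L ÷ 1000 = 1.72 g
ferric chloride hexahydrate: 0.37 mmol/L × 270.3 g/mol × 2.02 L ÷ 1000 = 0.20 g
sodium thiosulfate: 1.87 g/L × 2.02 L = 3.78 g
lactose: 34 g/L × 2.02 L = 68.68 g

L-arginine hydrochloride 1.72 g; ferric chloride hexahydrate 0.20 g; sodium thiosulfate 3.78 g; lactose 68.68 g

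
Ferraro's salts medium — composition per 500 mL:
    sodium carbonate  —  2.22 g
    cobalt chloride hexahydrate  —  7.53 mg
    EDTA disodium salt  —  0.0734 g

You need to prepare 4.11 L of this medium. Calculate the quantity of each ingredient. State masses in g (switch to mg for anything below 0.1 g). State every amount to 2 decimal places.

sodium carbonate 18.25 g; cobalt chloride hexahydrate 61.90 mg; EDTA disodium salt 0.60 g

Ratio of target to recipe volume: 4110 / 500 = 8.22.
sodium carbonate: 2.22 g × (4110 mL / 500 mL) = 18.25 g
cobalt chloride hexahydrate: 7.53 mg × (4110 mL / 500 mL) = 61.90 mg
EDTA disodium salt: 0.0734 g × (4110 mL / 500 mL) = 0.60 g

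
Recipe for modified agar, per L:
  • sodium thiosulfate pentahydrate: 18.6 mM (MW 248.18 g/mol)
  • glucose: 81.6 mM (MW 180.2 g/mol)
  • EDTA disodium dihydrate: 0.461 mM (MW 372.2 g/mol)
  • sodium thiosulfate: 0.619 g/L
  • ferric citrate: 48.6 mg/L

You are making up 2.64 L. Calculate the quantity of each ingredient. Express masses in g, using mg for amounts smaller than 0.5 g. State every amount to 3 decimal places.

sodium thiosulfate pentahydrate 12.187 g; glucose 38.819 g; EDTA disodium dihydrate 452.982 mg; sodium thiosulfate 1.634 g; ferric citrate 128.304 mg

Working volume: 2.64 L.
sodium thiosulfate pentahydrate: 18.6 mmol/L × 248.18 g/mol × 2.64 L ÷ 1000 = 12.187 g
glucose: 81.6 mmol/L × 180.2 g/mol × 2.64 L ÷ 1000 = 38.819 g
EDTA disodium dihydrate: 0.461 mmol/L × 372.2 mg/mmol × 2.64 L = 452.982 mg
sodium thiosulfate: 0.619 g/L × 2.64 L = 1.634 g
ferric citrate: 48.6 mg/L × 2.64 L = 128.304 mg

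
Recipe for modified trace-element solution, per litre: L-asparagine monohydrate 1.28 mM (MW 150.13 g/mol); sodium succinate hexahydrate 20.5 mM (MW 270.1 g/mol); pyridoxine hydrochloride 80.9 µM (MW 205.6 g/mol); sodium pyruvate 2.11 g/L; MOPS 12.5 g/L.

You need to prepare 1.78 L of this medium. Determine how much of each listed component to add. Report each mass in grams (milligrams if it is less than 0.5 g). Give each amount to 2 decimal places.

L-asparagine monohydrate 342.06 mg; sodium succinate hexahydrate 9.86 g; pyridoxine hydrochloride 29.61 mg; sodium pyruvate 3.76 g; MOPS 22.25 g

Working volume: 1.78 L.
L-asparagine monohydrate: 1.28 mmol/L × 150.13 mg/mmol × 1.78 L = 342.06 mg
sodium succinate hexahydrate: 20.5 mmol/L × 270.1 g/mol × 1.78 L ÷ 1000 = 9.86 g
pyridoxine hydrochloride: 80.9 µmol/L × 205.6 g/mol × 1.78 L ÷ 1000 = 29.61 mg
sodium pyruvate: 2.11 g/L × 1.78 L = 3.76 g
MOPS: 12.5 g/L × 1.78 L = 22.25 g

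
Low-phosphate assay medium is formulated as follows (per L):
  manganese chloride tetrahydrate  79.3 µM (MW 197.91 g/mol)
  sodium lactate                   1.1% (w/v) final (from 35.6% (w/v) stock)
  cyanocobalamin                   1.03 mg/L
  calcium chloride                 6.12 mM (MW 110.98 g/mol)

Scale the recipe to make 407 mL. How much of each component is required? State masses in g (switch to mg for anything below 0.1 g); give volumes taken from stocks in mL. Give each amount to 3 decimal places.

manganese chloride tetrahydrate 6.388 mg; sodium lactate 12.576 mL; cyanocobalamin 0.419 mg; calcium chloride 0.276 g

Working volume: 407 mL = 0.407 L.
manganese chloride tetrahydrate: 79.3 µmol/L × 197.91 g/mol × 0.407 L ÷ 1000 = 6.388 mg
sodium lactate: dilute stock: 1.1% ÷ 35.6% × 407 mL = 12.576 mL
cyanocobalamin: 1.03 mg/L × 0.407 L = 0.419 mg
calcium chloride: 6.12 mmol/L × 110.98 g/mol × 0.407 L ÷ 1000 = 0.276 g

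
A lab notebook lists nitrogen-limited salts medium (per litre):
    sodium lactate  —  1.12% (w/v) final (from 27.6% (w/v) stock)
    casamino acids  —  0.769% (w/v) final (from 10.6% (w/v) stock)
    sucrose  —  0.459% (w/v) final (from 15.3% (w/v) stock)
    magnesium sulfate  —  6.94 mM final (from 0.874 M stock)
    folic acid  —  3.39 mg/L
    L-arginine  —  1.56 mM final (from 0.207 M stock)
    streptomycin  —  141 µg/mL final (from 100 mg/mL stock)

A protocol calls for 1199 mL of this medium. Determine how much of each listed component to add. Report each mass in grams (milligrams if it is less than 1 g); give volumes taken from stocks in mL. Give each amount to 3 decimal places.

sodium lactate 48.655 mL; casamino acids 86.984 mL; sucrose 35.970 mL; magnesium sulfate 9.521 mL; folic acid 4.065 mg; L-arginine 9.036 mL; streptomycin 1.691 mL

Working volume: 1199 mL = 1.199 L.
sodium lactate: V = C2·V2/C1 = 1.12% ÷ 27.6% × 1199 mL = 48.655 mL
casamino acids: dilute stock: 0.769% ÷ 10.6% × 1199 mL = 86.984 mL
sucrose: dilute stock: 0.459% ÷ 15.3% × 1199 mL = 35.970 mL
magnesium sulfate: V = C2·V2/C1 = 6.94 mM × 1199 mL ÷ 874 mM = 9.521 mL
folic acid: 3.39 mg/L × 1.199 L = 4.065 mg
L-arginine: C1V1 = C2V2 → 1.56 mM × 1199 mL ÷ 207 mM = 9.036 mL
streptomycin: dilute stock: 141 µg/mL × 1199 mL ÷ 100000 µg/mL = 1.691 mL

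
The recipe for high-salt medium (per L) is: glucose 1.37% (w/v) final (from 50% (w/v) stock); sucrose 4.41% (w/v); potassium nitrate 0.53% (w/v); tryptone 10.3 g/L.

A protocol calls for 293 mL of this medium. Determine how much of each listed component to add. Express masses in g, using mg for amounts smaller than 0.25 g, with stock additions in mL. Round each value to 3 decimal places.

glucose 8.028 mL; sucrose 12.921 g; potassium nitrate 1.553 g; tryptone 3.018 g

Working volume: 293 mL = 0.293 L.
glucose: V = C2·V2/C1 = 1.37% ÷ 50% × 293 mL = 8.028 mL
sucrose: 4.41 g per 100 mL × 293 mL ÷ 100 = 12.921 g
potassium nitrate: 0.53 g per 100 mL × 293 mL ÷ 100 = 1.553 g
tryptone: 10.3 g/L × 0.293 L = 3.018 g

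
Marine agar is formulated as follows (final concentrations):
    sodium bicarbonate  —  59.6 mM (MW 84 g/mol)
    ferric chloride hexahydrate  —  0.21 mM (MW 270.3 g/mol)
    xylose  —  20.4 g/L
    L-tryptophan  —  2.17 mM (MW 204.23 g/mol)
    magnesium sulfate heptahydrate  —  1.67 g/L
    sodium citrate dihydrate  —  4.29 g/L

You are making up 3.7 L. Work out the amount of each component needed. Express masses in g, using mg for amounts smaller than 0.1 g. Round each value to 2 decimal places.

sodium bicarbonate 18.52 g; ferric chloride hexahydrate 0.21 g; xylose 75.48 g; L-tryptophan 1.64 g; magnesium sulfate heptahydrate 6.18 g; sodium citrate dihydrate 15.87 g

Working volume: 3.7 L.
sodium bicarbonate: 59.6 mmol/L × 84 g/mol × 3.7 L ÷ 1000 = 18.52 g
ferric chloride hexahydrate: 0.21 mmol/L × 270.3 g/mol × 3.7 L ÷ 1000 = 0.21 g
xylose: 20.4 g/L × 3.7 L = 75.48 g
L-tryptophan: 2.17 mmol/L × 204.23 g/mol × 3.7 L ÷ 1000 = 1.64 g
magnesium sulfate heptahydrate: 1.67 g/L × 3.7 L = 6.18 g
sodium citrate dihydrate: 4.29 g/L × 3.7 L = 15.87 g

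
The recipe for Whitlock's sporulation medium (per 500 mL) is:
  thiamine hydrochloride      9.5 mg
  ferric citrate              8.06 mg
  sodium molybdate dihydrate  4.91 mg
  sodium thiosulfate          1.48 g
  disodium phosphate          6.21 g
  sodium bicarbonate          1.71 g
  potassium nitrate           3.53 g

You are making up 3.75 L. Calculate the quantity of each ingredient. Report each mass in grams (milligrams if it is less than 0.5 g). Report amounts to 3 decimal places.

thiamine hydrochloride 71.250 mg; ferric citrate 60.450 mg; sodium molybdate dihydrate 36.825 mg; sodium thiosulfate 11.100 g; disodium phosphate 46.575 g; sodium bicarbonate 12.825 g; potassium nitrate 26.475 g

Ratio of target to recipe volume: 3750 / 500 = 7.5.
thiamine hydrochloride: 9.5 mg × (3750 mL / 500 mL) = 71.250 mg
ferric citrate: 8.06 mg × (3750 mL / 500 mL) = 60.450 mg
sodium molybdate dihydrate: 4.91 mg × (3750 mL / 500 mL) = 36.825 mg
sodium thiosulfate: 1.48 g × (3750 mL / 500 mL) = 11.100 g
disodium phosphate: 6.21 g × (3750 mL / 500 mL) = 46.575 g
sodium bicarbonate: 1.71 g × (3750 mL / 500 mL) = 12.825 g
potassium nitrate: 3.53 g × (3750 mL / 500 mL) = 26.475 g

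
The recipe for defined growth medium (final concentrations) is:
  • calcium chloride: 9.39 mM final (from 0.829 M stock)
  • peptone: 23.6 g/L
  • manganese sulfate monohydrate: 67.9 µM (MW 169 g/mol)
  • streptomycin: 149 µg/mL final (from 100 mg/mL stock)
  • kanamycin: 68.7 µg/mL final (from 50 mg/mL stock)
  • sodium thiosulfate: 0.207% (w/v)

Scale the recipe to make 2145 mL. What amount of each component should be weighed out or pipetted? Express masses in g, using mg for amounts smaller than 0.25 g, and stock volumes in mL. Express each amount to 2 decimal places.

Working volume: 2145 mL = 2.145 L.
calcium chloride: V = C2·V2/C1 = 9.39 mM × 2145 mL ÷ 829 mM = 24.30 mL
peptone: 23.6 g/L × 2.145 L = 50.62 g
manganese sulfate monohydrate: 67.9 µmol/L × 169 g/mol × 2.145 L ÷ 1000 = 24.61 mg
streptomycin: V = C2·V2/C1 = 149 µg/mL × 2145 mL ÷ 100000 µg/mL = 3.20 mL
kanamycin: C1V1 = C2V2 → 68.7 µg/mL × 2145 mL ÷ 50000 µg/mL = 2.95 mL
sodium thiosulfate: 0.207% w/v = 2.07 g/L → 2.07 × 2.145 L = 4.44 g

calcium chloride 24.30 mL; peptone 50.62 g; manganese sulfate monohydrate 24.61 mg; streptomycin 3.20 mL; kanamycin 2.95 mL; sodium thiosulfate 4.44 g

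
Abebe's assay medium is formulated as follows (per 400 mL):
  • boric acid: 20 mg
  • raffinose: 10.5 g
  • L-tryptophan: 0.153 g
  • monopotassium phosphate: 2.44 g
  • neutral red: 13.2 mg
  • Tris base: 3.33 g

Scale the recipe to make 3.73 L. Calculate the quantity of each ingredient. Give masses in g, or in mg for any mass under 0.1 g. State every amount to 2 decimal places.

Scale factor = 3730 mL / 400 mL = 9.325.
boric acid: 20 mg × (3730 mL / 400 mL) = 186.5 mg = 0.19 g
raffinose: 10.5 g × (3730 mL / 400 mL) = 97.91 g
L-tryptophan: 0.153 g × (3730 mL / 400 mL) = 1.43 g
monopotassium phosphate: 2.44 g × (3730 mL / 400 mL) = 22.75 g
neutral red: 13.2 mg × (3730 mL / 400 mL) = 123.09 mg = 0.12 g
Tris base: 3.33 g × (3730 mL / 400 mL) = 31.05 g

boric acid 0.19 g; raffinose 97.91 g; L-tryptophan 1.43 g; monopotassium phosphate 22.75 g; neutral red 0.12 g; Tris base 31.05 g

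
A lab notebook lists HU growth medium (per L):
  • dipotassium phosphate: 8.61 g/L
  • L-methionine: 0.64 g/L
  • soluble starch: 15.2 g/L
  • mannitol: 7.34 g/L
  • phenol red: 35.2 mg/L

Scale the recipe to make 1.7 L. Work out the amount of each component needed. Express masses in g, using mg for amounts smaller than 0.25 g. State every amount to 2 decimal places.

dipotassium phosphate 14.64 g; L-methionine 1.09 g; soluble starch 25.84 g; mannitol 12.48 g; phenol red 59.84 mg

Working volume: 1.7 L.
dipotassium phosphate: 8.61 g/L × 1.7 L = 14.64 g
L-methionine: 0.64 g/L × 1.7 L = 1.09 g
soluble starch: 15.2 g/L × 1.7 L = 25.84 g
mannitol: 7.34 g/L × 1.7 L = 12.48 g
phenol red: 35.2 mg/L × 1.7 L = 59.84 mg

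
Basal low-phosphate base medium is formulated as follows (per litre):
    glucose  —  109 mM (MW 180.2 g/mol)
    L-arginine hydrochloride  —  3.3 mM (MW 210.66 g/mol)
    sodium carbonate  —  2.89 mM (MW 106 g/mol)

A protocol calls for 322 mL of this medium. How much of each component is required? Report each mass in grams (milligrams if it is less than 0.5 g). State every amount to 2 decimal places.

Scale factor relative to 1 L: 0.322.
glucose: 109 mmol/L × 180.2 g/mol × 0.322 L ÷ 1000 = 6.32 g
L-arginine hydrochloride: 3.3 mmol/L × 210.66 mg/mmol × 0.322 L = 223.85 mg
sodium carbonate: 2.89 mmol/L × 106 mg/mmol × 0.322 L = 98.64 mg

glucose 6.32 g; L-arginine hydrochloride 223.85 mg; sodium carbonate 98.64 mg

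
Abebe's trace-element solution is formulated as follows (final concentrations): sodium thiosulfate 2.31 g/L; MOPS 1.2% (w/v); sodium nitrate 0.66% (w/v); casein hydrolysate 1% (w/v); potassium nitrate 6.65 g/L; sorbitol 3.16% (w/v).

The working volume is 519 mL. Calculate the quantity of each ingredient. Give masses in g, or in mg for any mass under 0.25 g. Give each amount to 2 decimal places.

sodium thiosulfate 1.20 g; MOPS 6.23 g; sodium nitrate 3.43 g; casein hydrolysate 5.19 g; potassium nitrate 3.45 g; sorbitol 16.40 g

Working volume: 519 mL = 0.519 L.
sodium thiosulfate: 2.31 g/L × 0.519 L = 1.20 g
MOPS: 1.2 g per 100 mL × 519 mL ÷ 100 = 6.23 g
sodium nitrate: 0.66% w/v = 6.6 g/L → 6.6 × 0.519 L = 3.43 g
casein hydrolysate: 1 g per 100 mL × 519 mL ÷ 100 = 5.19 g
potassium nitrate: 6.65 g/L × 0.519 L = 3.45 g
sorbitol: 3.16% w/v = 31.6 g/L → 31.6 × 0.519 L = 16.40 g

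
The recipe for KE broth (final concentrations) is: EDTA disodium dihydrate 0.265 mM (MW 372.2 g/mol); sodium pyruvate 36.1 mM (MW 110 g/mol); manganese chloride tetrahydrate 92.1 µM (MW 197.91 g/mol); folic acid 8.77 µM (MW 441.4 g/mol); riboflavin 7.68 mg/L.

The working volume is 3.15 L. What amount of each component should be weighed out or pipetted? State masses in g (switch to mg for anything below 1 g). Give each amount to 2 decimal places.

Working volume: 3.15 L.
EDTA disodium dihydrate: 0.265 mmol/L × 372.2 mg/mmol × 3.15 L = 310.69 mg
sodium pyruvate: 36.1 mmol/L × 110 g/mol × 3.15 L ÷ 1000 = 12.51 g
manganese chloride tetrahydrate: 92.1 µmol/L × 197.91 g/mol × 3.15 L ÷ 1000 = 57.42 mg
folic acid: 8.77 µmol/L × 441.4 g/mol × 3.15 L ÷ 1000 = 12.19 mg
riboflavin: 7.68 mg/L × 3.15 L = 24.19 mg

EDTA disodium dihydrate 310.69 mg; sodium pyruvate 12.51 g; manganese chloride tetrahydrate 57.42 mg; folic acid 12.19 mg; riboflavin 24.19 mg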